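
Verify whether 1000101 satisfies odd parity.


Number of 1s: 3

Yes, parity is correct (3 ones)


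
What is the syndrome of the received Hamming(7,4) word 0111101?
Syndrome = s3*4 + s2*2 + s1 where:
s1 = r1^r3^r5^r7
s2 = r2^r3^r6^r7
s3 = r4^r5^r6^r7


s1=1, s2=1, s3=1

Syndrome = 7 (error at position 7)


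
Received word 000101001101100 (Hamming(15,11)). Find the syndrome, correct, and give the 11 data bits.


Syndrome = 0: no error detected

Data: 00101101100 (no errors)


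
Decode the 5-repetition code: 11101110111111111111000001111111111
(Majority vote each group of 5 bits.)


Groups: 11101, 11011, 11111, 11111, 00000, 11111, 11111
Majority votes: 1111011

1111011


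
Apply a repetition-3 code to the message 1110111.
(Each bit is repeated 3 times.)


Each bit -> 3 copies

111111111000111111111


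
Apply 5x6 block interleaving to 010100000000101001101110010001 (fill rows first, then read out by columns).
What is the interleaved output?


Matrix:
  010100
  000000
  101001
  101110
  010001
Read columns: 001101000100110100100001000101

001101000100110100100001000101


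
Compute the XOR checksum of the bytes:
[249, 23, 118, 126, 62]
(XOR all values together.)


XOR chain: 249 ^ 23 ^ 118 ^ 126 ^ 62 = 216

216


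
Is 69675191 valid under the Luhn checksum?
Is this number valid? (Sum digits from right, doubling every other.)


Luhn sum = 34
34 mod 10 = 4

Invalid (Luhn sum mod 10 = 4)


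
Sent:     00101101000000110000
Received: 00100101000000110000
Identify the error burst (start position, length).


XOR: 00001000000000000000

Burst at position 4, length 1


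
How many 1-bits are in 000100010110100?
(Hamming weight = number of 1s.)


Counting 1s in 000100010110100

5


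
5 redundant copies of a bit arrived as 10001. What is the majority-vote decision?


Ones: 2 out of 5
Threshold: 3

0 (2/5 voted 1)


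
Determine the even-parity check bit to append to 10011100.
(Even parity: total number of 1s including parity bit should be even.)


Number of 1s in data: 4
Parity bit: 0

0


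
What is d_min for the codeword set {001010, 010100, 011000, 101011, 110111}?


Comparing all pairs, minimum distance: 2
Can detect 1 errors, correct 0 errors

2


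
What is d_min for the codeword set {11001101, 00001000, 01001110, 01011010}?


Comparing all pairs, minimum distance: 2
Can detect 1 errors, correct 0 errors

2


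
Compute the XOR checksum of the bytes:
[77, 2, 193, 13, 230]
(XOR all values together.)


XOR chain: 77 ^ 2 ^ 193 ^ 13 ^ 230 = 101

101


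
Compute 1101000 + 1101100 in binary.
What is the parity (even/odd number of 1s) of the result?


1101000 = 104
1101100 = 108
Sum = 212 = 11010100
1s count = 4

even parity (4 ones in 11010100)


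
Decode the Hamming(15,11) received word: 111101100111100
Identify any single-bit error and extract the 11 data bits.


Syndrome = 5: error at position 5

Data: 11110111100 (corrected bit 5)


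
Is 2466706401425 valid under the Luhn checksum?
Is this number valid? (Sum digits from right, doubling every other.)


Luhn sum = 55
55 mod 10 = 5

Invalid (Luhn sum mod 10 = 5)


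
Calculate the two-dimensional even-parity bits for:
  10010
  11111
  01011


Row parities: 011
Column parities: 00110

Row P: 011, Col P: 00110, Corner: 0


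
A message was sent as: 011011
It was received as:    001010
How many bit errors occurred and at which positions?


XOR: 010001

2 error(s) at position(s): 1, 5


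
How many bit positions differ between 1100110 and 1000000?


XOR: 0100110
Count of 1s: 3

3


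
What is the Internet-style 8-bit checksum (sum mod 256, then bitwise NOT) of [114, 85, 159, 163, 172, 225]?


Sum = 918 mod 256 = 150
Complement = 105

105


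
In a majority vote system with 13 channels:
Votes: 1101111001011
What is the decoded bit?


Ones: 9 out of 13
Threshold: 7

1 (9/13 voted 1)


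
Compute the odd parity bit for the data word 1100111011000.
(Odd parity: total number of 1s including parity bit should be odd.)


Number of 1s in data: 7
Parity bit: 0

0


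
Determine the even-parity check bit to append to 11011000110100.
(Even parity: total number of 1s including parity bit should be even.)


Number of 1s in data: 7
Parity bit: 1

1


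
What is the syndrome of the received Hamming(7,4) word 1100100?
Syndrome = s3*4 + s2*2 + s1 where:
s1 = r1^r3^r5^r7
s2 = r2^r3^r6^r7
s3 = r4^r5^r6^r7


s1=0, s2=1, s3=1

Syndrome = 6 (error at position 6)


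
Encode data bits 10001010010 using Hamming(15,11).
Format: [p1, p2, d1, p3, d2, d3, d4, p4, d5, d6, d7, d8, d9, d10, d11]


Parity bits: p1=1, p2=1, p3=1, p4=1

111100011010010


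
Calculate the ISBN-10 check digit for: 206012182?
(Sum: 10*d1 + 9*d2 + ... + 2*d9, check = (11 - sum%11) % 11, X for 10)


Weighted sum: 116
116 mod 11 = 6

Check digit: 5


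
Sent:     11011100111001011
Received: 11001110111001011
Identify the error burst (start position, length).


XOR: 00010010000000000

Burst at position 3, length 4


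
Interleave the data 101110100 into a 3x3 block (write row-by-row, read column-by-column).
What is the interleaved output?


Matrix:
  101
  110
  100
Read columns: 111010100

111010100


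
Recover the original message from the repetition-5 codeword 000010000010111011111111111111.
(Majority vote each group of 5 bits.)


Groups: 00001, 00000, 10111, 01111, 11111, 11111
Majority votes: 001111

001111


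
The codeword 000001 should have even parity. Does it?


Number of 1s: 1

No, parity error (1 ones)


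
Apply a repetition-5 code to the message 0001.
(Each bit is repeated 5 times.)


Each bit -> 5 copies

00000000000000011111


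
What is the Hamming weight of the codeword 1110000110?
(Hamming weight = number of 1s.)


Counting 1s in 1110000110

5


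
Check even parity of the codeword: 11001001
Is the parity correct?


Number of 1s: 4

Yes, parity is correct (4 ones)


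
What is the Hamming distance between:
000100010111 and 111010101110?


XOR: 111110111001
Count of 1s: 9

9


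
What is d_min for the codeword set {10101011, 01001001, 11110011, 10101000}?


Comparing all pairs, minimum distance: 2
Can detect 1 errors, correct 0 errors

2


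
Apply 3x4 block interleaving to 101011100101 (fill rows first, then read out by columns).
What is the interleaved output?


Matrix:
  1010
  1110
  0101
Read columns: 110011110001

110011110001


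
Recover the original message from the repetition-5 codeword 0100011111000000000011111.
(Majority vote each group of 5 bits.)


Groups: 01000, 11111, 00000, 00000, 11111
Majority votes: 01001

01001


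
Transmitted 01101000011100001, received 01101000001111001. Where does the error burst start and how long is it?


XOR: 00000000010011000

Burst at position 9, length 5


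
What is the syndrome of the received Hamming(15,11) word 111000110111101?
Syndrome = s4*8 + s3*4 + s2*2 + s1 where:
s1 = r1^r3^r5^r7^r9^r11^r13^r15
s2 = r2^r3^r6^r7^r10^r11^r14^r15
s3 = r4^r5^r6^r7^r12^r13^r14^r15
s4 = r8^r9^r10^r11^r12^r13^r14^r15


s1=0, s2=0, s3=0, s4=0

Syndrome = 0 (no error)


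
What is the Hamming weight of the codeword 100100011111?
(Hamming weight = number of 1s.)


Counting 1s in 100100011111

7


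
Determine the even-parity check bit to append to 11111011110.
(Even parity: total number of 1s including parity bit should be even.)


Number of 1s in data: 9
Parity bit: 1

1


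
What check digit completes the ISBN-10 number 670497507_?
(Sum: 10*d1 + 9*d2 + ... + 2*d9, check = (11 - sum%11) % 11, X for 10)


Weighted sum: 274
274 mod 11 = 10

Check digit: 1


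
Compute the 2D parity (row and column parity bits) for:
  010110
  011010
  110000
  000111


Row parities: 1101
Column parities: 111011

Row P: 1101, Col P: 111011, Corner: 1


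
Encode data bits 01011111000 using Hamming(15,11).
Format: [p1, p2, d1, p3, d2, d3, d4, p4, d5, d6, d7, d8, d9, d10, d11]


Parity bits: p1=0, p2=1, p3=1, p4=0

010110101111000


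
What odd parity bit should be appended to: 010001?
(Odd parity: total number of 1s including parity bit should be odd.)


Number of 1s in data: 2
Parity bit: 1

1


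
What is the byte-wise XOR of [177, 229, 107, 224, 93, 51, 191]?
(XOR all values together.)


XOR chain: 177 ^ 229 ^ 107 ^ 224 ^ 93 ^ 51 ^ 191 = 14

14


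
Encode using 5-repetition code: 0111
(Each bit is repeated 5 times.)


Each bit -> 5 copies

00000111111111111111


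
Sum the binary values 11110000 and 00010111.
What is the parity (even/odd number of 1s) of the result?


11110000 = 240
00010111 = 23
Sum = 263 = 100000111
1s count = 4

even parity (4 ones in 100000111)


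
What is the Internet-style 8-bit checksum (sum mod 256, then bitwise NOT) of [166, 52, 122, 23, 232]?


Sum = 595 mod 256 = 83
Complement = 172

172


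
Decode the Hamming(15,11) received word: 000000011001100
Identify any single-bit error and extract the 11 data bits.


Syndrome = 0: no error detected

Data: 00001001100 (no errors)


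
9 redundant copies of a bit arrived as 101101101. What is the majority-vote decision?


Ones: 6 out of 9
Threshold: 5

1 (6/9 voted 1)


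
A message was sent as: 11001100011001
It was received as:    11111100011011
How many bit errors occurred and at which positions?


XOR: 00110000000010

3 error(s) at position(s): 2, 3, 12


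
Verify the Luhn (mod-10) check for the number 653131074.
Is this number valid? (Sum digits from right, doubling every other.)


Luhn sum = 26
26 mod 10 = 6

Invalid (Luhn sum mod 10 = 6)


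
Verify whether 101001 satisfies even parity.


Number of 1s: 3

No, parity error (3 ones)


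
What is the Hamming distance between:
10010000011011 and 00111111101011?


XOR: 10101111110000
Count of 1s: 8

8


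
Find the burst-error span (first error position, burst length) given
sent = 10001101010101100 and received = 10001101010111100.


XOR: 00000000000010000

Burst at position 12, length 1


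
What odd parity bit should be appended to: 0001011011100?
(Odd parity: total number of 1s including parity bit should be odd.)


Number of 1s in data: 6
Parity bit: 1

1


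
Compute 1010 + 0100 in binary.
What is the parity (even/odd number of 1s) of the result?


1010 = 10
0100 = 4
Sum = 14 = 1110
1s count = 3

odd parity (3 ones in 1110)


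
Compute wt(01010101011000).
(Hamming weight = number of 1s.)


Counting 1s in 01010101011000

6


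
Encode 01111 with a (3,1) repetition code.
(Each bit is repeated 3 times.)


Each bit -> 3 copies

000111111111111


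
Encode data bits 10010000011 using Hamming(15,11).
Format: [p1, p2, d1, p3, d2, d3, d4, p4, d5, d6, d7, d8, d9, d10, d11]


Parity bits: p1=1, p2=0, p3=1, p4=0

101100100000011


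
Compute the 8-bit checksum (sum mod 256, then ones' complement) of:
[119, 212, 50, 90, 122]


Sum = 593 mod 256 = 81
Complement = 174

174


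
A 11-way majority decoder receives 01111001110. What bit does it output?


Ones: 7 out of 11
Threshold: 6

1 (7/11 voted 1)


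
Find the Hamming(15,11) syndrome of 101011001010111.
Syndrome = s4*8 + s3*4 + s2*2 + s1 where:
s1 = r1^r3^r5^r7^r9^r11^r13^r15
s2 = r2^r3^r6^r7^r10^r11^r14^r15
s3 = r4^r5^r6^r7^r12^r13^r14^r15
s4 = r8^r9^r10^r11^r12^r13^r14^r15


s1=1, s2=1, s3=1, s4=1

Syndrome = 15 (error at position 15)


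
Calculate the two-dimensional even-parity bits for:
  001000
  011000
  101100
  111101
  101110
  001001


Row parities: 101100
Column parities: 100110

Row P: 101100, Col P: 100110, Corner: 1


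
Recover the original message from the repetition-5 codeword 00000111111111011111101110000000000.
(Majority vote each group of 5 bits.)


Groups: 00000, 11111, 11110, 11111, 10111, 00000, 00000
Majority votes: 0111100

0111100


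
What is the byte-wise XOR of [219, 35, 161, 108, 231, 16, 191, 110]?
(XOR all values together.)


XOR chain: 219 ^ 35 ^ 161 ^ 108 ^ 231 ^ 16 ^ 191 ^ 110 = 19

19


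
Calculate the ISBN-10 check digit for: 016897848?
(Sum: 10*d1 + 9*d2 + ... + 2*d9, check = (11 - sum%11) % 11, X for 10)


Weighted sum: 262
262 mod 11 = 9

Check digit: 2


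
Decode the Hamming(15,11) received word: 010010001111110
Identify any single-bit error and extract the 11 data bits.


Syndrome = 0: no error detected

Data: 01001111110 (no errors)


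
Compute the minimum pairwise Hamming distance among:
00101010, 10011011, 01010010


Comparing all pairs, minimum distance: 4
Can detect 3 errors, correct 1 errors

4


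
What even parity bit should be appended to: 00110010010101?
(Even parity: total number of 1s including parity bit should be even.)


Number of 1s in data: 6
Parity bit: 0

0


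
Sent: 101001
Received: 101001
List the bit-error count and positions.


XOR: 000000

0 errors (received matches sent)


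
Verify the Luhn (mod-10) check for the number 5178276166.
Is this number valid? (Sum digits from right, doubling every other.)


Luhn sum = 39
39 mod 10 = 9

Invalid (Luhn sum mod 10 = 9)


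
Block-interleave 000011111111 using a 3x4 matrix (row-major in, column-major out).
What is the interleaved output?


Matrix:
  0000
  1111
  1111
Read columns: 011011011011

011011011011


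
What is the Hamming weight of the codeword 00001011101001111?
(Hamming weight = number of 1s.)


Counting 1s in 00001011101001111

9


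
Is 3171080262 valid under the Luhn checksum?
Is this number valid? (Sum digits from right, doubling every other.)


Luhn sum = 28
28 mod 10 = 8

Invalid (Luhn sum mod 10 = 8)


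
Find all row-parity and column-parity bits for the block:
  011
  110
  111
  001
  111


Row parities: 00111
Column parities: 100

Row P: 00111, Col P: 100, Corner: 1


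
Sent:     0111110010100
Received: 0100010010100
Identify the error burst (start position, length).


XOR: 0011100000000

Burst at position 2, length 3


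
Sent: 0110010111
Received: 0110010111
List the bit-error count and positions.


XOR: 0000000000

0 errors (received matches sent)


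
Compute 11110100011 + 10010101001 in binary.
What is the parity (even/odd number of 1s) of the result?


11110100011 = 1955
10010101001 = 1193
Sum = 3148 = 110001001100
1s count = 5

odd parity (5 ones in 110001001100)


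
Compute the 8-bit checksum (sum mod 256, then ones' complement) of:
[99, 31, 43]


Sum = 173 mod 256 = 173
Complement = 82

82


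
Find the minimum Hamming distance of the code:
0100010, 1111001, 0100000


Comparing all pairs, minimum distance: 1
Can detect 0 errors, correct 0 errors

1


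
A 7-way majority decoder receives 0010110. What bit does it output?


Ones: 3 out of 7
Threshold: 4

0 (3/7 voted 1)


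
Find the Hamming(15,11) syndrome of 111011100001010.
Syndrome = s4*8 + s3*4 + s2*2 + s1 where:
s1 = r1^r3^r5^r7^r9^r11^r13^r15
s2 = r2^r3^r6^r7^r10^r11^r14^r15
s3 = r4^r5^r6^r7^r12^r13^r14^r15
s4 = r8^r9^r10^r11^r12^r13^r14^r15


s1=0, s2=1, s3=1, s4=0

Syndrome = 6 (error at position 6)


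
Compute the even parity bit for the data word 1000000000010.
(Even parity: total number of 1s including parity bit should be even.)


Number of 1s in data: 2
Parity bit: 0

0


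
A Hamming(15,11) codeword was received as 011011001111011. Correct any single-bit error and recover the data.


Syndrome = 7: error at position 7

Data: 11111111011 (corrected bit 7)


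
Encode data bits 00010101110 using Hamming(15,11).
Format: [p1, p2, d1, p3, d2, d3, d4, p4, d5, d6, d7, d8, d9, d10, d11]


Parity bits: p1=0, p2=1, p3=0, p4=0

010000100101110


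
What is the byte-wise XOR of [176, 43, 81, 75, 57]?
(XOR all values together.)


XOR chain: 176 ^ 43 ^ 81 ^ 75 ^ 57 = 184

184


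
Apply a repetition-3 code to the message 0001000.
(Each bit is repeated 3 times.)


Each bit -> 3 copies

000000000111000000000


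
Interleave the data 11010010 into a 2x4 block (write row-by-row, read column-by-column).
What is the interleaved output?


Matrix:
  1101
  0010
Read columns: 10100110

10100110


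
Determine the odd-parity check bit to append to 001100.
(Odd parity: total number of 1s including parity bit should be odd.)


Number of 1s in data: 2
Parity bit: 1

1


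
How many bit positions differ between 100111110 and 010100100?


XOR: 110011010
Count of 1s: 5

5


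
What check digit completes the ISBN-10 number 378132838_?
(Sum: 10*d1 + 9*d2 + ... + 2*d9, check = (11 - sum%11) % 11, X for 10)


Weighted sum: 249
249 mod 11 = 7

Check digit: 4


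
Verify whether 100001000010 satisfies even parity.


Number of 1s: 3

No, parity error (3 ones)


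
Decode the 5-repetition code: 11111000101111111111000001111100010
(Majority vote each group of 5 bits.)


Groups: 11111, 00010, 11111, 11111, 00000, 11111, 00010
Majority votes: 1011010

1011010


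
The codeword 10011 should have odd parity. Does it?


Number of 1s: 3

Yes, parity is correct (3 ones)


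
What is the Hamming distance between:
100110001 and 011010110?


XOR: 111100111
Count of 1s: 7

7


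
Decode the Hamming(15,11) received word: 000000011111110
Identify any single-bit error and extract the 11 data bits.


Syndrome = 15: error at position 15

Data: 00001111111 (corrected bit 15)


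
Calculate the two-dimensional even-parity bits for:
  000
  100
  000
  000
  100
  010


Row parities: 010011
Column parities: 010

Row P: 010011, Col P: 010, Corner: 1


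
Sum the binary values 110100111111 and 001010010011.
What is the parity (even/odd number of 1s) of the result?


110100111111 = 3391
001010010011 = 659
Sum = 4050 = 111111010010
1s count = 8

even parity (8 ones in 111111010010)


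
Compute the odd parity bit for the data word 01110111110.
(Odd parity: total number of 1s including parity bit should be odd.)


Number of 1s in data: 8
Parity bit: 1

1


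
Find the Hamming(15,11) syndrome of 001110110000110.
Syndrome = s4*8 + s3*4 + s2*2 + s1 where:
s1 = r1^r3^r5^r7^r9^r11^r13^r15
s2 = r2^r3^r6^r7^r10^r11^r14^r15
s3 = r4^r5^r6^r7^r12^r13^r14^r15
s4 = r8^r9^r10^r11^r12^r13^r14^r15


s1=0, s2=1, s3=1, s4=1

Syndrome = 14 (error at position 14)


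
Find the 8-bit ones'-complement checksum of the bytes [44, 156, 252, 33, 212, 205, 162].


Sum = 1064 mod 256 = 40
Complement = 215

215


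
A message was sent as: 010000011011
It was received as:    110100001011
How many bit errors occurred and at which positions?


XOR: 100100010000

3 error(s) at position(s): 0, 3, 7


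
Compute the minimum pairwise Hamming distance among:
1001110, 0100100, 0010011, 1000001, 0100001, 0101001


Comparing all pairs, minimum distance: 1
Can detect 0 errors, correct 0 errors

1


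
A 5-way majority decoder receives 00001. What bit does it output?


Ones: 1 out of 5
Threshold: 3

0 (1/5 voted 1)


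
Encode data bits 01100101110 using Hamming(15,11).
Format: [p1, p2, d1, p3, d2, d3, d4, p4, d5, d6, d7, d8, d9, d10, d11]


Parity bits: p1=0, p2=1, p3=1, p4=0

010111000101110


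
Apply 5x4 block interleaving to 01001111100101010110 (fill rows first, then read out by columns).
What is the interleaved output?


Matrix:
  0100
  1111
  1001
  0101
  0110
Read columns: 01100110110100101110

01100110110100101110


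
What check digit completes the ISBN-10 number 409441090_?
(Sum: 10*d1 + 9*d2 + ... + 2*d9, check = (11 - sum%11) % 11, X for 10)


Weighted sum: 196
196 mod 11 = 9

Check digit: 2


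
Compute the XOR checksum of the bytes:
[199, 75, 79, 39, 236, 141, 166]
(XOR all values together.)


XOR chain: 199 ^ 75 ^ 79 ^ 39 ^ 236 ^ 141 ^ 166 = 35

35


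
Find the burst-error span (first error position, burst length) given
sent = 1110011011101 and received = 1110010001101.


XOR: 0000001010000

Burst at position 6, length 3


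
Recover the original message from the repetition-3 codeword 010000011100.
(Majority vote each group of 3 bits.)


Groups: 010, 000, 011, 100
Majority votes: 0010

0010


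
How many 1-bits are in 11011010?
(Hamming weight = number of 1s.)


Counting 1s in 11011010

5


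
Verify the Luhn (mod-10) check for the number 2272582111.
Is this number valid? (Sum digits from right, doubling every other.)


Luhn sum = 30
30 mod 10 = 0

Valid (Luhn sum mod 10 = 0)


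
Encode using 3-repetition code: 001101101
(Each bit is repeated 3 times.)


Each bit -> 3 copies

000000111111000111111000111


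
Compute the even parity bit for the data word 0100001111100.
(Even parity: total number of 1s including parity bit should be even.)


Number of 1s in data: 6
Parity bit: 0

0


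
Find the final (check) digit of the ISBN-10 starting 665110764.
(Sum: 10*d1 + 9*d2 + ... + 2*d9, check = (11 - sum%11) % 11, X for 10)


Weighted sum: 221
221 mod 11 = 1

Check digit: X


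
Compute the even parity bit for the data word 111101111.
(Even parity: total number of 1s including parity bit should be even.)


Number of 1s in data: 8
Parity bit: 0

0


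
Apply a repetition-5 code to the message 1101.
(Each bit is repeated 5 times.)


Each bit -> 5 copies

11111111110000011111


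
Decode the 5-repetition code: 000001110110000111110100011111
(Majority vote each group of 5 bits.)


Groups: 00000, 11101, 10000, 11111, 01000, 11111
Majority votes: 010101

010101


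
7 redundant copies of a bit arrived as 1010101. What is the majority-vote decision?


Ones: 4 out of 7
Threshold: 4

1 (4/7 voted 1)


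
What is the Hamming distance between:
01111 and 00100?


XOR: 01011
Count of 1s: 3

3


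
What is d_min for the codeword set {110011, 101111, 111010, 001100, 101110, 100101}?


Comparing all pairs, minimum distance: 1
Can detect 0 errors, correct 0 errors

1


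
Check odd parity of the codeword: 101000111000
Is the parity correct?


Number of 1s: 5

Yes, parity is correct (5 ones)


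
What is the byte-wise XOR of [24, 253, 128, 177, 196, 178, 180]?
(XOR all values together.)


XOR chain: 24 ^ 253 ^ 128 ^ 177 ^ 196 ^ 178 ^ 180 = 22

22


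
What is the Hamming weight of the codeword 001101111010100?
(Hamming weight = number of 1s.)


Counting 1s in 001101111010100

8


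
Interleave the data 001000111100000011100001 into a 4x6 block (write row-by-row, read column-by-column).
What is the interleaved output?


Matrix:
  001000
  111100
  000011
  100001
Read columns: 010101001100010000100011

010101001100010000100011


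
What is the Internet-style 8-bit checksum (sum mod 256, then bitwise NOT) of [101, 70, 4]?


Sum = 175 mod 256 = 175
Complement = 80

80


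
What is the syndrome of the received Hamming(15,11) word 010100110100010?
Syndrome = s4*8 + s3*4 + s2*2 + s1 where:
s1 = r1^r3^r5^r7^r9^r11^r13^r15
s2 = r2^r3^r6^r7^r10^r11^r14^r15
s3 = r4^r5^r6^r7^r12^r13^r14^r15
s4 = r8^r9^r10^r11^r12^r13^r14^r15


s1=1, s2=0, s3=1, s4=1

Syndrome = 13 (error at position 13)


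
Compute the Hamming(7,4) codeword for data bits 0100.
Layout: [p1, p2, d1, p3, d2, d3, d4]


Parity bits: p1=1, p2=0, p3=1

1001100


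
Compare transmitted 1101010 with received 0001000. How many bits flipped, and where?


XOR: 1100010

3 error(s) at position(s): 0, 1, 5


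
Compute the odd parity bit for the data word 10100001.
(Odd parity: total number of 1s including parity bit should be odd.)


Number of 1s in data: 3
Parity bit: 0

0


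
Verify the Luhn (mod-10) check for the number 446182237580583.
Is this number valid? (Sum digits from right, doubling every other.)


Luhn sum = 71
71 mod 10 = 1

Invalid (Luhn sum mod 10 = 1)


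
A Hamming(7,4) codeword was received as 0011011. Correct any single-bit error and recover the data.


Syndrome = 6: error at position 6

Data: 1001 (corrected bit 6)


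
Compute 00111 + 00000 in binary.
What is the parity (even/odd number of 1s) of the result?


00111 = 7
00000 = 0
Sum = 7 = 111
1s count = 3

odd parity (3 ones in 111)


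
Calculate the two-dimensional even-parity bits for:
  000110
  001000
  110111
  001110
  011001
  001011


Row parities: 011111
Column parities: 100101

Row P: 011111, Col P: 100101, Corner: 1


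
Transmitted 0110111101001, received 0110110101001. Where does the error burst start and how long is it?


XOR: 0000001000000

Burst at position 6, length 1


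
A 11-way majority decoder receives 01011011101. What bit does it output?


Ones: 7 out of 11
Threshold: 6

1 (7/11 voted 1)


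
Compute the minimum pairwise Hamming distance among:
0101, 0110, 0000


Comparing all pairs, minimum distance: 2
Can detect 1 errors, correct 0 errors

2


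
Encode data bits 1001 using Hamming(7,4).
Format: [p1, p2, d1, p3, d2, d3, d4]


Parity bits: p1=0, p2=0, p3=1

0011001


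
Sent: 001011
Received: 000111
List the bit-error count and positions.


XOR: 001100

2 error(s) at position(s): 2, 3


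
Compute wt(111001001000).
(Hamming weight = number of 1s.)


Counting 1s in 111001001000

5


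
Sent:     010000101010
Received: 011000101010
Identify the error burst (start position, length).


XOR: 001000000000

Burst at position 2, length 1


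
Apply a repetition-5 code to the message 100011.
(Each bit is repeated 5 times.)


Each bit -> 5 copies

111110000000000000001111111111


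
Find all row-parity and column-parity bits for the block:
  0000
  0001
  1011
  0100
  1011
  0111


Row parities: 011111
Column parities: 0010

Row P: 011111, Col P: 0010, Corner: 1


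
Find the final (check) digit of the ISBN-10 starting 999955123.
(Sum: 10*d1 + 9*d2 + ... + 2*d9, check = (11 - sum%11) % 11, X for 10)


Weighted sum: 377
377 mod 11 = 3

Check digit: 8


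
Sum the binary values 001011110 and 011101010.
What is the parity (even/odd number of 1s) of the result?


001011110 = 94
011101010 = 234
Sum = 328 = 101001000
1s count = 3

odd parity (3 ones in 101001000)


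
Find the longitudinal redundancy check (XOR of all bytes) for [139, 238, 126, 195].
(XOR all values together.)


XOR chain: 139 ^ 238 ^ 126 ^ 195 = 216

216


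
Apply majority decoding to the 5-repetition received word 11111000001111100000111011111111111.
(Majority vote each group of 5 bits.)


Groups: 11111, 00000, 11111, 00000, 11101, 11111, 11111
Majority votes: 1010111

1010111


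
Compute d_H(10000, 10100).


XOR: 00100
Count of 1s: 1

1


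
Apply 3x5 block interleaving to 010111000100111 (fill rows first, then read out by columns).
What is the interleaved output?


Matrix:
  01011
  10001
  00111
Read columns: 010100001101111

010100001101111


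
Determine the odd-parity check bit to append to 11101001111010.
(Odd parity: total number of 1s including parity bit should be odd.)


Number of 1s in data: 9
Parity bit: 0

0


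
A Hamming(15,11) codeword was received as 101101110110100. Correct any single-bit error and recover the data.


Syndrome = 3: error at position 3

Data: 00110110100 (corrected bit 3)


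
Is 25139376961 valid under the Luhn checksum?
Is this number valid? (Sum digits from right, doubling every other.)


Luhn sum = 48
48 mod 10 = 8

Invalid (Luhn sum mod 10 = 8)


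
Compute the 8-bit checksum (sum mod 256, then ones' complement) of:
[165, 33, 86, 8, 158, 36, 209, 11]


Sum = 706 mod 256 = 194
Complement = 61

61


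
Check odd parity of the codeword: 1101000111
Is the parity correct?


Number of 1s: 6

No, parity error (6 ones)


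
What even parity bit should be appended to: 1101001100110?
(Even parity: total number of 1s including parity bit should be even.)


Number of 1s in data: 7
Parity bit: 1

1


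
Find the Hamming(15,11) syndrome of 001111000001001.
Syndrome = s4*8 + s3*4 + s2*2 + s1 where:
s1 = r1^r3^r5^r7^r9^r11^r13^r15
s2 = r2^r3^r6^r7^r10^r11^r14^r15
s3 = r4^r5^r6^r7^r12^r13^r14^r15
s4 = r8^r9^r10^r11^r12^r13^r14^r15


s1=1, s2=1, s3=1, s4=0

Syndrome = 7 (error at position 7)


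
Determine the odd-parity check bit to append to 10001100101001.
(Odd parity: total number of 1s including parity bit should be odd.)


Number of 1s in data: 6
Parity bit: 1

1


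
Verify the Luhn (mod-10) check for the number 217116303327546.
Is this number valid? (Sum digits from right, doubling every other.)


Luhn sum = 55
55 mod 10 = 5

Invalid (Luhn sum mod 10 = 5)


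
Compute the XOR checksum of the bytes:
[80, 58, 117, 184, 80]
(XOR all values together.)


XOR chain: 80 ^ 58 ^ 117 ^ 184 ^ 80 = 247

247


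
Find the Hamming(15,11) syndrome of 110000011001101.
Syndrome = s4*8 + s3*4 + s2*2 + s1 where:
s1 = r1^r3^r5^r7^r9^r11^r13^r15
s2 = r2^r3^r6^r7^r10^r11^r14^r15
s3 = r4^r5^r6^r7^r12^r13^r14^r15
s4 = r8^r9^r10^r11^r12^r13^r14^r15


s1=0, s2=0, s3=1, s4=1

Syndrome = 12 (error at position 12)


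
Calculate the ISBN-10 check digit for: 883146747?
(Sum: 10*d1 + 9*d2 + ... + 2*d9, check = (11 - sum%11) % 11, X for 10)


Weighted sum: 291
291 mod 11 = 5

Check digit: 6


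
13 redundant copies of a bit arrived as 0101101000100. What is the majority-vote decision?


Ones: 5 out of 13
Threshold: 7

0 (5/13 voted 1)


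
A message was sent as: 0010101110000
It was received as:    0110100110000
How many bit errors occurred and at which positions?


XOR: 0100001000000

2 error(s) at position(s): 1, 6


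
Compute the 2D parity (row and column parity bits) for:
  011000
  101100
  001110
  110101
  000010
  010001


Row parities: 011010
Column parities: 011100

Row P: 011010, Col P: 011100, Corner: 1


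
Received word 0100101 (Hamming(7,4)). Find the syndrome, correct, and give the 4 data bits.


Syndrome = 0: no error detected

Data: 0101 (no errors)


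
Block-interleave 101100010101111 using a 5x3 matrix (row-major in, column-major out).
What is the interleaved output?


Matrix:
  101
  100
  010
  101
  111
Read columns: 110110010110011

110110010110011


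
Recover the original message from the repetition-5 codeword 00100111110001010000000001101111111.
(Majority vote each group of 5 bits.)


Groups: 00100, 11111, 00010, 10000, 00000, 11011, 11111
Majority votes: 0100011

0100011


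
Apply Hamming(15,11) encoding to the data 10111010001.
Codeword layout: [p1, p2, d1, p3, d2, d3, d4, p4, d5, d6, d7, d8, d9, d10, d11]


Parity bits: p1=1, p2=1, p3=1, p4=1

111101111010001


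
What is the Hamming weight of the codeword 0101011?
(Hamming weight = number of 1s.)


Counting 1s in 0101011

4


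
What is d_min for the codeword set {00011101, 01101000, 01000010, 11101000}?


Comparing all pairs, minimum distance: 1
Can detect 0 errors, correct 0 errors

1


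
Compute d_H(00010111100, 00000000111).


XOR: 00010111011
Count of 1s: 6

6


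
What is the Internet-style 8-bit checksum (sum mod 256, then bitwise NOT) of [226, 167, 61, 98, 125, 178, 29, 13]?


Sum = 897 mod 256 = 129
Complement = 126

126


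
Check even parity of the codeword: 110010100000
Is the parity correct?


Number of 1s: 4

Yes, parity is correct (4 ones)


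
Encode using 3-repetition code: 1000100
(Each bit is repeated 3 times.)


Each bit -> 3 copies

111000000000111000000


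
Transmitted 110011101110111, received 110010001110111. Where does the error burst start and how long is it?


XOR: 000001100000000

Burst at position 5, length 2


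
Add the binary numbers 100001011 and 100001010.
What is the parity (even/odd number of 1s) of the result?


100001011 = 267
100001010 = 266
Sum = 533 = 1000010101
1s count = 4

even parity (4 ones in 1000010101)


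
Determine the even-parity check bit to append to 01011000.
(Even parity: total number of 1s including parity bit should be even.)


Number of 1s in data: 3
Parity bit: 1

1


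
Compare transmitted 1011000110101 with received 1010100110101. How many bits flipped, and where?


XOR: 0001100000000

2 error(s) at position(s): 3, 4


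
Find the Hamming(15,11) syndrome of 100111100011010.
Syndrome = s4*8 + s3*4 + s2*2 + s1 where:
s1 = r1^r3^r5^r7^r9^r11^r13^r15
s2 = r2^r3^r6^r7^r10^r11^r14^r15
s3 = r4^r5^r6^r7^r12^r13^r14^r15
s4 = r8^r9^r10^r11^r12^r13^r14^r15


s1=0, s2=0, s3=0, s4=1

Syndrome = 8 (error at position 8)


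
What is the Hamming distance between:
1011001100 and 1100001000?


XOR: 0111000100
Count of 1s: 4

4


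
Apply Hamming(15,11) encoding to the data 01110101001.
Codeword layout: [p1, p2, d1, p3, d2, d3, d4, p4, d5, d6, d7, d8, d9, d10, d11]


Parity bits: p1=1, p2=0, p3=1, p4=1

100111110101001


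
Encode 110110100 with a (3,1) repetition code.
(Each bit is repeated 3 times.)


Each bit -> 3 copies

111111000111111000111000000


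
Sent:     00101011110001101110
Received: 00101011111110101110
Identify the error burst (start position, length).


XOR: 00000000001111000000

Burst at position 10, length 4


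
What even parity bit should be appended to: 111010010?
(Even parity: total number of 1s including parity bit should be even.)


Number of 1s in data: 5
Parity bit: 1

1


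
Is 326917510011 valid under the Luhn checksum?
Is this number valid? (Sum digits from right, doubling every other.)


Luhn sum = 34
34 mod 10 = 4

Invalid (Luhn sum mod 10 = 4)


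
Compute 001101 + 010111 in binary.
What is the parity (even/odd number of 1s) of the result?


001101 = 13
010111 = 23
Sum = 36 = 100100
1s count = 2

even parity (2 ones in 100100)


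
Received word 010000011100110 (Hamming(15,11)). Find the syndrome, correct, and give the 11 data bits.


Syndrome = 10: error at position 10

Data: 00001000110 (corrected bit 10)


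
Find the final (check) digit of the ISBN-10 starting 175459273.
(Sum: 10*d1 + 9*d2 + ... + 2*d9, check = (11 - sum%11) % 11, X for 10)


Weighted sum: 251
251 mod 11 = 9

Check digit: 2


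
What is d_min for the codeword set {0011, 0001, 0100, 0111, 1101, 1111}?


Comparing all pairs, minimum distance: 1
Can detect 0 errors, correct 0 errors

1


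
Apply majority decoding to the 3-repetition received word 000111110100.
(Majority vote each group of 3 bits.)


Groups: 000, 111, 110, 100
Majority votes: 0110

0110


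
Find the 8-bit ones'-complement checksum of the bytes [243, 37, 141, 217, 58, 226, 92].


Sum = 1014 mod 256 = 246
Complement = 9

9


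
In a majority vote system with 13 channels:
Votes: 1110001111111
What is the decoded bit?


Ones: 10 out of 13
Threshold: 7

1 (10/13 voted 1)


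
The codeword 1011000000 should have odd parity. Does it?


Number of 1s: 3

Yes, parity is correct (3 ones)


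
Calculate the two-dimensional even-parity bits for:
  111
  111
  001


Row parities: 111
Column parities: 001

Row P: 111, Col P: 001, Corner: 1


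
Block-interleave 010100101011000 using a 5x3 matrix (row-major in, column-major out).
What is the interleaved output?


Matrix:
  010
  100
  101
  011
  000
Read columns: 011001001000110

011001001000110


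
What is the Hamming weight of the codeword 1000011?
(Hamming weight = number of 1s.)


Counting 1s in 1000011

3


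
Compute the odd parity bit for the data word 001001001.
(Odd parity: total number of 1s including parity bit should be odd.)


Number of 1s in data: 3
Parity bit: 0

0


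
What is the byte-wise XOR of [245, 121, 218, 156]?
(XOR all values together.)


XOR chain: 245 ^ 121 ^ 218 ^ 156 = 202

202


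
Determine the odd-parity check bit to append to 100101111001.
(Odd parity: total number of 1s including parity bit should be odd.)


Number of 1s in data: 7
Parity bit: 0

0


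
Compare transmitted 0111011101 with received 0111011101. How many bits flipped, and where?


XOR: 0000000000

0 errors (received matches sent)


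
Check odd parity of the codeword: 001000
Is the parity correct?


Number of 1s: 1

Yes, parity is correct (1 ones)


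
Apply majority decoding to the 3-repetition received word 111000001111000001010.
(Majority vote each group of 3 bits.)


Groups: 111, 000, 001, 111, 000, 001, 010
Majority votes: 1001000

1001000


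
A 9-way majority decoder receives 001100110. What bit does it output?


Ones: 4 out of 9
Threshold: 5

0 (4/9 voted 1)


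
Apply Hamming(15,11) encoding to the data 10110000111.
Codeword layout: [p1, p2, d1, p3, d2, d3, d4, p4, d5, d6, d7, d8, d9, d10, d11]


Parity bits: p1=0, p2=1, p3=1, p4=1

011101110000111


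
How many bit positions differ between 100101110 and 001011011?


XOR: 101110101
Count of 1s: 6

6


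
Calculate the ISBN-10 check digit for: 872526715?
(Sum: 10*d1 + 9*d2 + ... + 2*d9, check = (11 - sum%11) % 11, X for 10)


Weighted sum: 277
277 mod 11 = 2

Check digit: 9


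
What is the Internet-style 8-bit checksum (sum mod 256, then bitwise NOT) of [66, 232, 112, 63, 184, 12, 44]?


Sum = 713 mod 256 = 201
Complement = 54

54


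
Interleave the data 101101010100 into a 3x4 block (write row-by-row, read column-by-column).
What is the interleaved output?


Matrix:
  1011
  0101
  0100
Read columns: 100011100110

100011100110


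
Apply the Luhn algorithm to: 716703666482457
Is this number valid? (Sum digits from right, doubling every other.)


Luhn sum = 73
73 mod 10 = 3

Invalid (Luhn sum mod 10 = 3)


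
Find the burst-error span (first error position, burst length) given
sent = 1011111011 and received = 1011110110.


XOR: 0000001101

Burst at position 6, length 4


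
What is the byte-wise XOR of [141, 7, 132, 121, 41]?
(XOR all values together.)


XOR chain: 141 ^ 7 ^ 132 ^ 121 ^ 41 = 94

94


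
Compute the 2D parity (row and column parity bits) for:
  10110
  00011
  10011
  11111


Row parities: 1011
Column parities: 11001

Row P: 1011, Col P: 11001, Corner: 1


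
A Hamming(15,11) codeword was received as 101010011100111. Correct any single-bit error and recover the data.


Syndrome = 0: no error detected

Data: 11001100111 (no errors)


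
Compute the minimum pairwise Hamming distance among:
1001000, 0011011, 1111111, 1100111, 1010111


Comparing all pairs, minimum distance: 2
Can detect 1 errors, correct 0 errors

2


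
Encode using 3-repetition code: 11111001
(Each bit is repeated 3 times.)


Each bit -> 3 copies

111111111111111000000111


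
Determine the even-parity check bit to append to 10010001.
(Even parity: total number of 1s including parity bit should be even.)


Number of 1s in data: 3
Parity bit: 1

1


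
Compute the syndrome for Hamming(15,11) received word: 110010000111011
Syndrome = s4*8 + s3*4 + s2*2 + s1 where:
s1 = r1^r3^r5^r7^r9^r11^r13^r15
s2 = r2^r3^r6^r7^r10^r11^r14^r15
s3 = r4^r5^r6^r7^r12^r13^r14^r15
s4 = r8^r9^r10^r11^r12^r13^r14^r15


s1=0, s2=1, s3=0, s4=1

Syndrome = 10 (error at position 10)


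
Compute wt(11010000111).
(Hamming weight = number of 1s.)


Counting 1s in 11010000111

6


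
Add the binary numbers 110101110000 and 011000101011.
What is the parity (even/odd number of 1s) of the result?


110101110000 = 3440
011000101011 = 1579
Sum = 5019 = 1001110011011
1s count = 8

even parity (8 ones in 1001110011011)


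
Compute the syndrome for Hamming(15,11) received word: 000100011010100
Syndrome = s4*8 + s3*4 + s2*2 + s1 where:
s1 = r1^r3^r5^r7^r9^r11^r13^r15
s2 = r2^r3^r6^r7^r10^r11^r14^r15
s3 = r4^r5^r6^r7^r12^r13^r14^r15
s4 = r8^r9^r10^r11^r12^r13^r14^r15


s1=1, s2=1, s3=0, s4=0

Syndrome = 3 (error at position 3)
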